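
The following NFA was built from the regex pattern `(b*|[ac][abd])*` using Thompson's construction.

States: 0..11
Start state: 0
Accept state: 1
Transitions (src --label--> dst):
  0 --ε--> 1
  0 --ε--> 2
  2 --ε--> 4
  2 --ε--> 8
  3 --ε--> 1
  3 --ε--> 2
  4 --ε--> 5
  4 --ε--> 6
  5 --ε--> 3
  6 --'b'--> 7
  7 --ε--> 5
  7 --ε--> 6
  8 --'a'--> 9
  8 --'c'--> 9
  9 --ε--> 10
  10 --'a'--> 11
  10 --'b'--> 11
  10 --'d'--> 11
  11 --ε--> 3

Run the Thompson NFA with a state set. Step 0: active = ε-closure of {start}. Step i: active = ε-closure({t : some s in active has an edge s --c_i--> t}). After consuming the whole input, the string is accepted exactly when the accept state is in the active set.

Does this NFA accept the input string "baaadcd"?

Answer: ACCEPT

Steps:
S₀ = ε-closure({0}) = {0,1,2,3,4,5,6,8}
'b' @ 1: {1,2,3,4,5,6,7,8}  (accept∈set)
'a' @ 2: {9,10}
'a' @ 3: {1,2,3,4,5,6,8,11}  (accept∈set)
'a' @ 4: {9,10}
'd' @ 5: {1,2,3,4,5,6,8,11}  (accept∈set)
'c' @ 6: {9,10}
'd' @ 7: {1,2,3,4,5,6,8,11}  (accept∈set)
end set {1,2,3,4,5,6,8,11} — state 1 in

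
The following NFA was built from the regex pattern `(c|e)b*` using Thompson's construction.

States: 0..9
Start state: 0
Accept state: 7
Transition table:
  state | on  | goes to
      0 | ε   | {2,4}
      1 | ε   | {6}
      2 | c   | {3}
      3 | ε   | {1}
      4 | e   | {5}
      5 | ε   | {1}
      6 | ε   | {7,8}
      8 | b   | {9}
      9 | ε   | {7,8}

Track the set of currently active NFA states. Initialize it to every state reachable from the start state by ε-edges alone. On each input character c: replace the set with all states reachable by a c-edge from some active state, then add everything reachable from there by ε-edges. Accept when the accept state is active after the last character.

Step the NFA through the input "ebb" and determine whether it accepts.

start: ε-closure({0}) = {0,2,4}
'e' @ 1: {1,5,6,7,8}  (accept∈set)
'b' @ 2: {7,8,9}  (accept∈set)
'b' @ 3: {7,8,9}  (accept∈set)
after full input: {7,8,9}  (accept=7 in)

Answer: ACCEPT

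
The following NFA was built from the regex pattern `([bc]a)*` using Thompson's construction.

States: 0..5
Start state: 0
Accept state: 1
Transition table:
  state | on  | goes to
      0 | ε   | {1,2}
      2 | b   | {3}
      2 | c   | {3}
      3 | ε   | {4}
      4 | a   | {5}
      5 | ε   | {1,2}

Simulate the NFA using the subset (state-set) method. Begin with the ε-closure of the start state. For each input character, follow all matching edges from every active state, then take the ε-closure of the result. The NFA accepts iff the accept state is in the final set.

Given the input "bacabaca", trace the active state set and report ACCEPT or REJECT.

Answer: ACCEPT

Trace:
S₀ = ε-closure({0}) = {0,1,2}
'b' @ 1: {3,4}
'a' @ 2: {1,2,5}  (accept∈set)
'c' @ 3: {3,4}
'a' @ 4: {1,2,5}  (accept∈set)
'b' @ 5: {3,4}
'a' @ 6: {1,2,5}  (accept∈set)
'c' @ 7: {3,4}
'a' @ 8: {1,2,5}  (accept∈set)
after full input: {1,2,5}  (accept=1 in)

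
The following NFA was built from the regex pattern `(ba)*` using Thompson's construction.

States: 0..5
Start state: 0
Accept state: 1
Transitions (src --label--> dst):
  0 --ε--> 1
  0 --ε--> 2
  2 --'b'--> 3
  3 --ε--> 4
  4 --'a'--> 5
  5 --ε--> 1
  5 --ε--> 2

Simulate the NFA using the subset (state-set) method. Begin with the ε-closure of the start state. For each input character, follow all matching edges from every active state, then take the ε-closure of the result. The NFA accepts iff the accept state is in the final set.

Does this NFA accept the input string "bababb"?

Answer: REJECT

Derivation:
initial (ε-close {0}): {0,1,2}
'b' @ 1: {3,4}
'a' @ 2: {1,2,5}  ✓accept
'b' @ 3: {3,4}
'a' @ 4: {1,2,5}  ✓accept
'b' @ 5: {3,4}
'b' @ 6: {}  — state set empty
final: {}; accept 1 not in set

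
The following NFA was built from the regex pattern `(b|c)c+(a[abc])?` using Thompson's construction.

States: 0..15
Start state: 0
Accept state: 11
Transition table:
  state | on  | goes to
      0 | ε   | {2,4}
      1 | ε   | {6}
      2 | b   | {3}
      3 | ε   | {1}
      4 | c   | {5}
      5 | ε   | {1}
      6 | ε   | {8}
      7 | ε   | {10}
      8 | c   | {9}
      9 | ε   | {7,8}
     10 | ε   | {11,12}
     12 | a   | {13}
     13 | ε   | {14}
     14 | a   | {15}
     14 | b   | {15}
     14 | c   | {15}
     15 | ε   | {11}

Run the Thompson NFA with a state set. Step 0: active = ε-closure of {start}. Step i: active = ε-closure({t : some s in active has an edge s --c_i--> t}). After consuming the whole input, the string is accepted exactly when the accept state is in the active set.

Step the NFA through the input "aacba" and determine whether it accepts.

Answer: REJECT

Trace:
initial (ε-close {0}): {0,2,4}
'a' @ 1: {}  — state set empty
rest 'acba' ignored (set empty)
after full input: {}  (accept=11 not in)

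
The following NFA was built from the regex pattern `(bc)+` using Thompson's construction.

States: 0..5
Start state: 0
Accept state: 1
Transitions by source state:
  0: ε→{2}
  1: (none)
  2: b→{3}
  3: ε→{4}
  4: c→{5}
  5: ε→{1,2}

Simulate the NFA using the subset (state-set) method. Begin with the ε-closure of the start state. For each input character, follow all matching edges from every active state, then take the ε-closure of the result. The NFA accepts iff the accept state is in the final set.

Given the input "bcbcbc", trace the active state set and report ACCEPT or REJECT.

initial (ε-close {0}): {0,2}
'b' @ 1: {3,4}
'c' @ 2: {1,2,5}  (accept∈set)
'b' @ 3: {3,4}
'c' @ 4: {1,2,5}  (accept∈set)
'b' @ 5: {3,4}
'c' @ 6: {1,2,5}  (accept∈set)
final: {1,2,5}; accept 1 in set

Answer: ACCEPT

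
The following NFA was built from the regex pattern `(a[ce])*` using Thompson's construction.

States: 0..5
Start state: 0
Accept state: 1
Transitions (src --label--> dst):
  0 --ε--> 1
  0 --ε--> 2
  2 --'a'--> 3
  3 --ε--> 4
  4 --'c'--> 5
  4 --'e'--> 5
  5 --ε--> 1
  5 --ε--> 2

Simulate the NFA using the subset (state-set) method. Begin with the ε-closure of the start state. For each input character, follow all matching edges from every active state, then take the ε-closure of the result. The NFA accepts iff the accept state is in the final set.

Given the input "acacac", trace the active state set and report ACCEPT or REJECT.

Answer: ACCEPT

Derivation:
S₀ = ε-closure({0}) = {0,1,2}
'a' @ 1: {3,4}
'c' @ 2: {1,2,5}  ✓accept
'a' @ 3: {3,4}
'c' @ 4: {1,2,5}  ✓accept
'a' @ 5: {3,4}
'c' @ 6: {1,2,5}  ✓accept
end set {1,2,5} — state 1 in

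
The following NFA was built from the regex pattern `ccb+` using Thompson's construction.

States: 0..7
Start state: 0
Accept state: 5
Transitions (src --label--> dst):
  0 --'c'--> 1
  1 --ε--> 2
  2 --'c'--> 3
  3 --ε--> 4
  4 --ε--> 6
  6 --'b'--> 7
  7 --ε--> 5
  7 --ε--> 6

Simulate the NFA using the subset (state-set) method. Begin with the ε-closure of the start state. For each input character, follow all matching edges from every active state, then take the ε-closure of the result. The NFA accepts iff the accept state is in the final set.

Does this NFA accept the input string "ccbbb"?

Answer: ACCEPT

Trace:
start: ε-closure({0}) = {0}
'c' @ 1: {1,2}
'c' @ 2: {3,4,6}
'b' @ 3: {5,6,7}  ✓accept
'b' @ 4: {5,6,7}  ✓accept
'b' @ 5: {5,6,7}  ✓accept
final: {5,6,7}; accept 5 in set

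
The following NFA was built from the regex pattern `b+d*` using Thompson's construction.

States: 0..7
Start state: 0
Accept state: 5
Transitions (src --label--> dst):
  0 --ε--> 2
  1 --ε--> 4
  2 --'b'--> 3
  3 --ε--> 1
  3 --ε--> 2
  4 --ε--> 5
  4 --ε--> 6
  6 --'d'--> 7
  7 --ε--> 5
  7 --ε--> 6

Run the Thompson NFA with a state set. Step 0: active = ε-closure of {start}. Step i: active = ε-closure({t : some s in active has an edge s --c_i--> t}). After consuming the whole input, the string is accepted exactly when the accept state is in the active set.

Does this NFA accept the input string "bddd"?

S₀ = ε-closure({0}) = {0,2}
'b' @ 1: {1,2,3,4,5,6}  [accepting]
'd' @ 2: {5,6,7}  [accepting]
'd' @ 3: {5,6,7}  [accepting]
'd' @ 4: {5,6,7}  [accepting]
after full input: {5,6,7}  (accept=5 in)

Answer: ACCEPT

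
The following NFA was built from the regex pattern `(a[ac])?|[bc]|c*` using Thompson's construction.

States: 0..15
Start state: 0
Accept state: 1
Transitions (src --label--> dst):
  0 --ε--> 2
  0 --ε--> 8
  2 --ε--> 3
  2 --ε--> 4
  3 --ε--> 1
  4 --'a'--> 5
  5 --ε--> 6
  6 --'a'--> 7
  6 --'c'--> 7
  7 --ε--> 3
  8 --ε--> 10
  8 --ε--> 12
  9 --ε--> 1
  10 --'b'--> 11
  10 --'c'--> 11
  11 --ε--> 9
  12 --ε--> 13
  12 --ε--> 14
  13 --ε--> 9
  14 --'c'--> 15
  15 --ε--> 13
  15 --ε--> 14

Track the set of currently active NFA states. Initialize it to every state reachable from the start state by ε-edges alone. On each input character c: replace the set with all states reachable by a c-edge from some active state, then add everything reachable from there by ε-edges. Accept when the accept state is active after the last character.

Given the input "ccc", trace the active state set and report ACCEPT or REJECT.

Answer: ACCEPT

Trace:
start: ε-closure({0}) = {0,1,2,3,4,8,9,10,12,13,14}
'c' @ 1: {1,9,11,13,14,15}  [accepting]
'c' @ 2: {1,9,13,14,15}  [accepting]
'c' @ 3: {1,9,13,14,15}  [accepting]
end set {1,9,13,14,15} — state 1 in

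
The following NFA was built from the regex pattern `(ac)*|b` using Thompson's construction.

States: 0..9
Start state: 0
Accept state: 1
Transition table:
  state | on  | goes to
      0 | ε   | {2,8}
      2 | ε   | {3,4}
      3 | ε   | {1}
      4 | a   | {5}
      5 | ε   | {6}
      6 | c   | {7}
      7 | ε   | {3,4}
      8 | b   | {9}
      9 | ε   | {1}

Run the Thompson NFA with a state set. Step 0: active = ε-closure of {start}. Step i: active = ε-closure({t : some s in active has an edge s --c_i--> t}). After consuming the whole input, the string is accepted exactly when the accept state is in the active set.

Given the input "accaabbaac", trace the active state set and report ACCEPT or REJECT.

start: ε-closure({0}) = {0,1,2,3,4,8}
'a' @ 1: {5,6}
'c' @ 2: {1,3,4,7}  [accepting]
'c' @ 3: {}  — no active states
rest 'aabbaac' ignored (set empty)
after full input: {}  (accept=1 not in)

Answer: REJECT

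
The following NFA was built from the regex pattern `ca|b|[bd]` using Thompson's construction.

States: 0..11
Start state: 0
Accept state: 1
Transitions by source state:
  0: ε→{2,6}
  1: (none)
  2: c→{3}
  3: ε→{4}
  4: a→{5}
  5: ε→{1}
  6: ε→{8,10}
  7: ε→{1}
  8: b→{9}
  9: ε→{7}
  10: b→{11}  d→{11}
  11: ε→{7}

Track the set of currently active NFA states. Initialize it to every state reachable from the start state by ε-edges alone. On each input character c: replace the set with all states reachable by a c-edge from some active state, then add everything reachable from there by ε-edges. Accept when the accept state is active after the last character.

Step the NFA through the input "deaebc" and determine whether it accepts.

start: ε-closure({0}) = {0,2,6,8,10}
'd' @ 1: {1,7,11}  ✓accept
'e' @ 2: {}  — dead — no transitions
rest 'aebc' ignored (set empty)
end set {} — state 1 not in

Answer: REJECT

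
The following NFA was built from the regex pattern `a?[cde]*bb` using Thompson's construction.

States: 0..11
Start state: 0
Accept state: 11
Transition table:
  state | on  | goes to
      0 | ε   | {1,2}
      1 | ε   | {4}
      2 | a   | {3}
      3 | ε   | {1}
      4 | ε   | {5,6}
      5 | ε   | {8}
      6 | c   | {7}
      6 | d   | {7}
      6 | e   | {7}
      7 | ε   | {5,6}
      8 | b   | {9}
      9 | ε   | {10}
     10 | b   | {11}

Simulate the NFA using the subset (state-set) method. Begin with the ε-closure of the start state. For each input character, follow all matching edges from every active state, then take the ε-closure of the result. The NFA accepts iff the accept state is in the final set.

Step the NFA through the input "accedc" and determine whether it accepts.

Answer: REJECT

Steps:
initial (ε-close {0}): {0,1,2,4,5,6,8}
'a' @ 1: {1,3,4,5,6,8}
'c' @ 2: {5,6,7,8}
'c' @ 3: {5,6,7,8}
'e' @ 4: {5,6,7,8}
'd' @ 5: {5,6,7,8}
'c' @ 6: {5,6,7,8}
after full input: {5,6,7,8}  (accept=11 not in)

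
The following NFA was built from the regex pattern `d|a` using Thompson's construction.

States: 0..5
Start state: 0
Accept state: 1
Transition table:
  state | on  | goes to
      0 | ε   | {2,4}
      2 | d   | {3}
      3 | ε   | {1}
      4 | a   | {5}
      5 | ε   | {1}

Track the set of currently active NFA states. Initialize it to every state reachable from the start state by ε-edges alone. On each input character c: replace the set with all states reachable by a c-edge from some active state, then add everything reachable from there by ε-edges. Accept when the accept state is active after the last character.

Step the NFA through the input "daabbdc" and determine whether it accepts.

start: ε-closure({0}) = {0,2,4}
'd' @ 1: {1,3}  [accepting]
'a' @ 2: {}  — dead — no transitions
rest 'abbdc' ignored (set empty)
end set {} — state 1 not in

Answer: REJECT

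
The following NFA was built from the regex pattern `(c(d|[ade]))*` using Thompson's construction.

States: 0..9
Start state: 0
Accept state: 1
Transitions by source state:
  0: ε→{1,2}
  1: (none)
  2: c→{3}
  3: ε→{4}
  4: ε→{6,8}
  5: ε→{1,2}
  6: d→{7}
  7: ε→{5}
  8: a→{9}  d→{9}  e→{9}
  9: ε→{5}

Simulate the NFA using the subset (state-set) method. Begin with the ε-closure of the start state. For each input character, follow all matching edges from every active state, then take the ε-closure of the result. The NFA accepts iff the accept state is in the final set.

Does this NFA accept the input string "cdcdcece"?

S₀ = ε-closure({0}) = {0,1,2}
'c' @ 1: {3,4,6,8}
'd' @ 2: {1,2,5,7,9}  [accepting]
'c' @ 3: {3,4,6,8}
'd' @ 4: {1,2,5,7,9}  [accepting]
'c' @ 5: {3,4,6,8}
'e' @ 6: {1,2,5,9}  [accepting]
'c' @ 7: {3,4,6,8}
'e' @ 8: {1,2,5,9}  [accepting]
final: {1,2,5,9}; accept 1 in set

Answer: ACCEPT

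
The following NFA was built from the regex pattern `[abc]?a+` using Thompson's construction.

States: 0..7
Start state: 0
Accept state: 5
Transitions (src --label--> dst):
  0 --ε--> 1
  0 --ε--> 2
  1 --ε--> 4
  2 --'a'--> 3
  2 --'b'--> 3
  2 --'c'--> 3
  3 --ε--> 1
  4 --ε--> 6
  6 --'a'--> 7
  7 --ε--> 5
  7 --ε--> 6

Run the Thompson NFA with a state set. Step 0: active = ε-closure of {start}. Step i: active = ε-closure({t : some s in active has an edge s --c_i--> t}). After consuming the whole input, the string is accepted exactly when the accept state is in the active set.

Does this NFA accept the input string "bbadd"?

S₀ = ε-closure({0}) = {0,1,2,4,6}
'b' @ 1: {1,3,4,6}
'b' @ 2: {}  — dead — no transitions
rest 'add' ignored (set empty)
after full input: {}  (accept=5 not in)

Answer: REJECT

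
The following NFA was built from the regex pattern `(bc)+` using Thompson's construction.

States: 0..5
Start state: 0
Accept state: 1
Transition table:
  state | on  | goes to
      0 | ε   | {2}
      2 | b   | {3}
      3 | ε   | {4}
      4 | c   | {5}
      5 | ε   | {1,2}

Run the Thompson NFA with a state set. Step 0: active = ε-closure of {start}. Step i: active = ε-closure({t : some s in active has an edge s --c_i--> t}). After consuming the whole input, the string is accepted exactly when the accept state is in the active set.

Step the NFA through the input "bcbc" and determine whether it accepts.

Answer: ACCEPT

Derivation:
S₀ = ε-closure({0}) = {0,2}
'b' @ 1: {3,4}
'c' @ 2: {1,2,5}  (accept∈set)
'b' @ 3: {3,4}
'c' @ 4: {1,2,5}  (accept∈set)
after full input: {1,2,5}  (accept=1 in)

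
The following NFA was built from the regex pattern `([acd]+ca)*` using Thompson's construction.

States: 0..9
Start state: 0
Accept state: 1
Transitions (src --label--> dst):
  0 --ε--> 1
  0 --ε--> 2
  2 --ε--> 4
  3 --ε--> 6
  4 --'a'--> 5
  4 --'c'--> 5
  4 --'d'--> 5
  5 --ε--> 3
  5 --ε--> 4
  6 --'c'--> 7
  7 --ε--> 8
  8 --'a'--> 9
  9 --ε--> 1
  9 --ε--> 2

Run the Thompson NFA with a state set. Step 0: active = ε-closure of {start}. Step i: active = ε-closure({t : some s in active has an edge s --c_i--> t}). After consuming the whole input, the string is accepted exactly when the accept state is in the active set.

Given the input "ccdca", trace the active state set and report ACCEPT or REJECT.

Answer: ACCEPT

Steps:
start: ε-closure({0}) = {0,1,2,4}
'c' @ 1: {3,4,5,6}
'c' @ 2: {3,4,5,6,7,8}
'd' @ 3: {3,4,5,6}
'c' @ 4: {3,4,5,6,7,8}
'a' @ 5: {1,2,3,4,5,6,9}  ✓accept
final: {1,2,3,4,5,6,9}; accept 1 in set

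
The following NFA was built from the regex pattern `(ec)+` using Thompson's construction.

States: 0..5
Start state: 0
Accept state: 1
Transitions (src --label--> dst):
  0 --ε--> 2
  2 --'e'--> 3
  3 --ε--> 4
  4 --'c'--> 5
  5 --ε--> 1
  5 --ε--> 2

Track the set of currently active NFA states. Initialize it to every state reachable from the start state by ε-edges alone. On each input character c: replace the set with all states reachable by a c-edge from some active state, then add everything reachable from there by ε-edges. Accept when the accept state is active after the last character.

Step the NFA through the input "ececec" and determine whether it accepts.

S₀ = ε-closure({0}) = {0,2}
'e' @ 1: {3,4}
'c' @ 2: {1,2,5}  ✓accept
'e' @ 3: {3,4}
'c' @ 4: {1,2,5}  ✓accept
'e' @ 5: {3,4}
'c' @ 6: {1,2,5}  ✓accept
final: {1,2,5}; accept 1 in set

Answer: ACCEPT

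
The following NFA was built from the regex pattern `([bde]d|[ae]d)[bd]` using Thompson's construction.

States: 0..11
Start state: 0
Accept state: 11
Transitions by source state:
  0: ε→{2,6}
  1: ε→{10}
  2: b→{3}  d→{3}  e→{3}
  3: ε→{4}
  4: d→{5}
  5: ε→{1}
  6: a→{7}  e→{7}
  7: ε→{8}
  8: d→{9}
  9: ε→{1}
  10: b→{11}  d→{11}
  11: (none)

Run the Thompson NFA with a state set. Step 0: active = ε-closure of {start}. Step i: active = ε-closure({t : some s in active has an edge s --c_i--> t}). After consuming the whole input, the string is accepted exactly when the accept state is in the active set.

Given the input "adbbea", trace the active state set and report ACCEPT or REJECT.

Answer: REJECT

Derivation:
start: ε-closure({0}) = {0,2,6}
'a' @ 1: {7,8}
'd' @ 2: {1,9,10}
'b' @ 3: {11}  ✓accept
'b' @ 4: {}  — state set empty
rest 'ea' ignored (set empty)
end set {} — state 11 not in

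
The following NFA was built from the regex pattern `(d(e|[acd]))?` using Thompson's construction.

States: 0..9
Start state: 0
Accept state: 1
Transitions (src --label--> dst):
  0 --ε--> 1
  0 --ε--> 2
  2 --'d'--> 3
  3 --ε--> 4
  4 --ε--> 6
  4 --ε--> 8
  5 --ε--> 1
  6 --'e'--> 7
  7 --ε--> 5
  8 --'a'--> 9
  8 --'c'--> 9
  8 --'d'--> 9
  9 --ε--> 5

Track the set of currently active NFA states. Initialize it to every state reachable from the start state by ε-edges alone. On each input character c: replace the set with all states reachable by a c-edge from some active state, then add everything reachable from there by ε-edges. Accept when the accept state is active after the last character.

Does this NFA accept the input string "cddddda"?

start: ε-closure({0}) = {0,1,2}
'c' @ 1: {}  — state set empty
rest 'ddddda' ignored (set empty)
after full input: {}  (accept=1 not in)

Answer: REJECT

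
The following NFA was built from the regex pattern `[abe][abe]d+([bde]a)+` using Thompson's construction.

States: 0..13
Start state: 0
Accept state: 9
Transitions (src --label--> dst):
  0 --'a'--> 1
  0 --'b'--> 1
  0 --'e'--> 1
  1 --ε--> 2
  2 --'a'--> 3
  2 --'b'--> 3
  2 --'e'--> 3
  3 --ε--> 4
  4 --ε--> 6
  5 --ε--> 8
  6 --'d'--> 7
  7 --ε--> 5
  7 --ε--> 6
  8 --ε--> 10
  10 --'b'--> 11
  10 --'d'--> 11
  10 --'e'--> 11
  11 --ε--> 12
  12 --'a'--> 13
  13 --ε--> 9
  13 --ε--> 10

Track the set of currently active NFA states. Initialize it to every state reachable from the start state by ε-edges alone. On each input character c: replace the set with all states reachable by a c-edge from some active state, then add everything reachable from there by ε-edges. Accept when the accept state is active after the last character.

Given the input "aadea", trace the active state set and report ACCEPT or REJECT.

Answer: ACCEPT

Steps:
S₀ = ε-closure({0}) = {0}
'a' @ 1: {1,2}
'a' @ 2: {3,4,6}
'd' @ 3: {5,6,7,8,10}
'e' @ 4: {11,12}
'a' @ 5: {9,10,13}  (accept∈set)
after full input: {9,10,13}  (accept=9 in)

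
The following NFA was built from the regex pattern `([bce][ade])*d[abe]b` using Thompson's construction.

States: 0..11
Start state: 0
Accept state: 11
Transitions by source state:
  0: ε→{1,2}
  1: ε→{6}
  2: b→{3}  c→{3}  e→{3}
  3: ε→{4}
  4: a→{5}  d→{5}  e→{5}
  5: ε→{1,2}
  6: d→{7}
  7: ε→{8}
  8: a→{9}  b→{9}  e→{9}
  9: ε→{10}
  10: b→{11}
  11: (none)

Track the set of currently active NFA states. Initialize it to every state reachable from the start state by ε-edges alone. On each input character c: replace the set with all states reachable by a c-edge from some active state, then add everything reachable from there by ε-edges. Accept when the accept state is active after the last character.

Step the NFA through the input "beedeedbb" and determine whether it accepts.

Answer: ACCEPT

Steps:
S₀ = ε-closure({0}) = {0,1,2,6}
'b' @ 1: {3,4}
'e' @ 2: {1,2,5,6}
'e' @ 3: {3,4}
'd' @ 4: {1,2,5,6}
'e' @ 5: {3,4}
'e' @ 6: {1,2,5,6}
'd' @ 7: {7,8}
'b' @ 8: {9,10}
'b' @ 9: {11}  [accepting]
after full input: {11}  (accept=11 in)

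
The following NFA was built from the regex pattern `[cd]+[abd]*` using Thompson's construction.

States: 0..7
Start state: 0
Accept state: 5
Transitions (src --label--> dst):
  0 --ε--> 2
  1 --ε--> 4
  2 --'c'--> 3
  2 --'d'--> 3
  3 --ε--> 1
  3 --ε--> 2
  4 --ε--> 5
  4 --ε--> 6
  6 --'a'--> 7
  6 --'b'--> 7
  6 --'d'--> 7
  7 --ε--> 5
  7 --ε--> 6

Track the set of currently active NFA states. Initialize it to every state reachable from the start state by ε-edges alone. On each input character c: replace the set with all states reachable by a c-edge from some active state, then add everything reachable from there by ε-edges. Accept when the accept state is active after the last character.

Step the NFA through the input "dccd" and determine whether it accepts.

S₀ = ε-closure({0}) = {0,2}
'd' @ 1: {1,2,3,4,5,6}  ✓accept
'c' @ 2: {1,2,3,4,5,6}  ✓accept
'c' @ 3: {1,2,3,4,5,6}  ✓accept
'd' @ 4: {1,2,3,4,5,6,7}  ✓accept
final: {1,2,3,4,5,6,7}; accept 5 in set

Answer: ACCEPT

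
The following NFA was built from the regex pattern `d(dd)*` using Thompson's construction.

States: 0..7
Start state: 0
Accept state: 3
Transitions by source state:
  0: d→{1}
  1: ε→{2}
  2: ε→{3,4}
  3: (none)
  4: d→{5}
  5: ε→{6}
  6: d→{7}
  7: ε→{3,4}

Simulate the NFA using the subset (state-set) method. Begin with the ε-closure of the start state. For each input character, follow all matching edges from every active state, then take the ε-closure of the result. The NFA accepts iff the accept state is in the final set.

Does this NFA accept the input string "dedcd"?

S₀ = ε-closure({0}) = {0}
'd' @ 1: {1,2,3,4}  [accepting]
'e' @ 2: {}  — no active states
rest 'dcd' ignored (set empty)
end set {} — state 3 not in

Answer: REJECT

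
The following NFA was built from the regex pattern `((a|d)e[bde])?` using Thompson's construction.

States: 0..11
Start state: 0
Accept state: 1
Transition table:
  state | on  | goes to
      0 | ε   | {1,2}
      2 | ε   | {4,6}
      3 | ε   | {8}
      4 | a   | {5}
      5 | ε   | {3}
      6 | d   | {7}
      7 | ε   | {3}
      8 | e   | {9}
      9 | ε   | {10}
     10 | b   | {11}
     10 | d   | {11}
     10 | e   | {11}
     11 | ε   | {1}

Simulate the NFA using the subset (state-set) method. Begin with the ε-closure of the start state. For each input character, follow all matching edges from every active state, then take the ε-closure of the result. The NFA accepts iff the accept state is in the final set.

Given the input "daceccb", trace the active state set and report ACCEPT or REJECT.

Answer: REJECT

Trace:
start: ε-closure({0}) = {0,1,2,4,6}
'd' @ 1: {3,7,8}
'a' @ 2: {}  — no active states
rest 'ceccb' ignored (set empty)
after full input: {}  (accept=1 not in)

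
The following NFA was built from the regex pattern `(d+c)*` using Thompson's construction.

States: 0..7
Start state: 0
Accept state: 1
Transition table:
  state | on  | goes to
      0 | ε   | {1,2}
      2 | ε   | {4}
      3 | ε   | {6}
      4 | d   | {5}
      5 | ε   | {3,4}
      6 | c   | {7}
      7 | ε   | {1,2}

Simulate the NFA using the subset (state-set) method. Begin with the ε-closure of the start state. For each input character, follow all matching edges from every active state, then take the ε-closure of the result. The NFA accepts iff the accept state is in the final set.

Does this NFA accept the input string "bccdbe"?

Answer: REJECT

Steps:
initial (ε-close {0}): {0,1,2,4}
'b' @ 1: {}  — dead — no transitions
rest 'ccdbe' ignored (set empty)
final: {}; accept 1 not in set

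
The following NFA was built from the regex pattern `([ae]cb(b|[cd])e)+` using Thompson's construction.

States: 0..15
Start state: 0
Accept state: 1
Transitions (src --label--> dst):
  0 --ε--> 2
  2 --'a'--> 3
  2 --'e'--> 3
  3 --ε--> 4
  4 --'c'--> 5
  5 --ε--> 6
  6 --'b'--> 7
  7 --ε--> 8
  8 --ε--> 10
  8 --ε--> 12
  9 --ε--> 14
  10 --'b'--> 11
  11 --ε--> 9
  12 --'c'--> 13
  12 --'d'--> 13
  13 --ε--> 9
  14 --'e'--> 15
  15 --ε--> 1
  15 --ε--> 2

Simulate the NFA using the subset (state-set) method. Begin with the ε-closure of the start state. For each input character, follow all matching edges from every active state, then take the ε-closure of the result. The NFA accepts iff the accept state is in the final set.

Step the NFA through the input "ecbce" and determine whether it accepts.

start: ε-closure({0}) = {0,2}
'e' @ 1: {3,4}
'c' @ 2: {5,6}
'b' @ 3: {7,8,10,12}
'c' @ 4: {9,13,14}
'e' @ 5: {1,2,15}  [accepting]
final: {1,2,15}; accept 1 in set

Answer: ACCEPT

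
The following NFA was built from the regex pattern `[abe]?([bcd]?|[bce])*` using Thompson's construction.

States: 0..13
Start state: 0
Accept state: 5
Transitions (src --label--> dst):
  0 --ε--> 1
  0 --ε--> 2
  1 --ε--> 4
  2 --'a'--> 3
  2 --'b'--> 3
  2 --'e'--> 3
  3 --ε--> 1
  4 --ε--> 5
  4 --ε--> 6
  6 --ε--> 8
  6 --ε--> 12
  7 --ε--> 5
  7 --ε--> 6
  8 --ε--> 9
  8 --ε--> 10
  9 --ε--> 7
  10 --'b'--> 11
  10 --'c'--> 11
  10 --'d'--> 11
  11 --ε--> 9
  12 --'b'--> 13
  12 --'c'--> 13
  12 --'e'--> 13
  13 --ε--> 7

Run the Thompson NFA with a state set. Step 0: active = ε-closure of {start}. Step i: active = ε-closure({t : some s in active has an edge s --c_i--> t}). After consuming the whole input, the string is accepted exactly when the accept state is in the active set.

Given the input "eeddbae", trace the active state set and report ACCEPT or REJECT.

Answer: REJECT

Steps:
initial (ε-close {0}): {0,1,2,4,5,6,7,8,9,10,12}
'e' @ 1: {1,3,4,5,6,7,8,9,10,12,13}  [accepting]
'e' @ 2: {5,6,7,8,9,10,12,13}  [accepting]
'd' @ 3: {5,6,7,8,9,10,11,12}  [accepting]
'd' @ 4: {5,6,7,8,9,10,11,12}  [accepting]
'b' @ 5: {5,6,7,8,9,10,11,12,13}  [accepting]
'a' @ 6: {}  — dead — no transitions
rest 'e' ignored (set empty)
end set {} — state 5 not in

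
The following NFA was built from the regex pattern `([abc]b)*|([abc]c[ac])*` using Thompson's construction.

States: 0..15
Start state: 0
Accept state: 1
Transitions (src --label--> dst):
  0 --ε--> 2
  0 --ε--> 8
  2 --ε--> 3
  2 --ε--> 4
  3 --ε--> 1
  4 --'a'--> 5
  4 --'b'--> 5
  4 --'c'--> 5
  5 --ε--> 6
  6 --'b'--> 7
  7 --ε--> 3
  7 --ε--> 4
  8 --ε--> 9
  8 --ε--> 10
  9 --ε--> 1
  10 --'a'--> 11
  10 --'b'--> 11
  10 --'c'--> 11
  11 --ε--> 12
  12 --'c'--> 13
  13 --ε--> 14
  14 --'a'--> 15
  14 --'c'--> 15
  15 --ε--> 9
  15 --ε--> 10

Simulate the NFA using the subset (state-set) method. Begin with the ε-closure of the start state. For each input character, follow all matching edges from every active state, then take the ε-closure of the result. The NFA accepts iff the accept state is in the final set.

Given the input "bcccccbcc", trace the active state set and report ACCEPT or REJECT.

initial (ε-close {0}): {0,1,2,3,4,8,9,10}
'b' @ 1: {5,6,11,12}
'c' @ 2: {13,14}
'c' @ 3: {1,9,10,15}  [accepting]
'c' @ 4: {11,12}
'c' @ 5: {13,14}
'c' @ 6: {1,9,10,15}  [accepting]
'b' @ 7: {11,12}
'c' @ 8: {13,14}
'c' @ 9: {1,9,10,15}  [accepting]
end set {1,9,10,15} — state 1 in

Answer: ACCEPT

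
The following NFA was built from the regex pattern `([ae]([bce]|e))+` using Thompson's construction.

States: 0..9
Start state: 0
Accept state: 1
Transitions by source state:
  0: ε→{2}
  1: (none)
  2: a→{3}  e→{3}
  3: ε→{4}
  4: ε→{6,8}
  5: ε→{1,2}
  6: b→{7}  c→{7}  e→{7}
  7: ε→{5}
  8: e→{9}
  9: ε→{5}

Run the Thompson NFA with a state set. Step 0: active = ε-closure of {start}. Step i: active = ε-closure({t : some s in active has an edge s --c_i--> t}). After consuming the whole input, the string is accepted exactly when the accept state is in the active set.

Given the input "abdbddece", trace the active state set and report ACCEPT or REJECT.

Answer: REJECT

Derivation:
initial (ε-close {0}): {0,2}
'a' @ 1: {3,4,6,8}
'b' @ 2: {1,2,5,7}  (accept∈set)
'd' @ 3: {}  — state set empty
rest 'bddece' ignored (set empty)
final: {}; accept 1 not in set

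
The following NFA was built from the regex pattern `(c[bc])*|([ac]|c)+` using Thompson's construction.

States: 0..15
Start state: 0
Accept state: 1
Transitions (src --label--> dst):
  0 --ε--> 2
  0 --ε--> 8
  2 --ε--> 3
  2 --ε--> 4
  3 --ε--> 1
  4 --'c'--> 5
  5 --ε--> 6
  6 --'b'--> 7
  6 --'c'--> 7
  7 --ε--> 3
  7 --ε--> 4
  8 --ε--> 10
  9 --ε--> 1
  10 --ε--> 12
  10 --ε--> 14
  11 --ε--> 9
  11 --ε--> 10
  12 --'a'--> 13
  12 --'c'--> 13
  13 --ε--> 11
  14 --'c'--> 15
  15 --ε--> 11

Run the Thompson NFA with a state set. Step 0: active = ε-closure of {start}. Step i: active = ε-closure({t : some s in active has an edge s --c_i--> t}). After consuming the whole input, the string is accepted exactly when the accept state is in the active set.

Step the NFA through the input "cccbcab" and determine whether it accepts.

Answer: REJECT

Steps:
initial (ε-close {0}): {0,1,2,3,4,8,10,12,14}
'c' @ 1: {1,5,6,9,10,11,12,13,14,15}  [accepting]
'c' @ 2: {1,3,4,7,9,10,11,12,13,14,15}  [accepting]
'c' @ 3: {1,5,6,9,10,11,12,13,14,15}  [accepting]
'b' @ 4: {1,3,4,7}  [accepting]
'c' @ 5: {5,6}
'a' @ 6: {}  — state set empty
rest 'b' ignored (set empty)
final: {}; accept 1 not in set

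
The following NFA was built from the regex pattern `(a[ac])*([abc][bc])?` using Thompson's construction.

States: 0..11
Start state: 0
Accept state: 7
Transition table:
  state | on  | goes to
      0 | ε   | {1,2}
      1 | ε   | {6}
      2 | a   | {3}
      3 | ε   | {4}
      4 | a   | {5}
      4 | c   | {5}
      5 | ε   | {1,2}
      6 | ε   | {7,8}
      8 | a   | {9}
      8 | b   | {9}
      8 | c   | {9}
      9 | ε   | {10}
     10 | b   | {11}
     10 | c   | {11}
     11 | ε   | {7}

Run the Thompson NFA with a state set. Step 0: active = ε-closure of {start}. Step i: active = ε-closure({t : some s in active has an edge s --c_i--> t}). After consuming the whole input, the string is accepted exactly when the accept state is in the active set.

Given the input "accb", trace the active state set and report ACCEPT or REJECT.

Answer: ACCEPT

Steps:
S₀ = ε-closure({0}) = {0,1,2,6,7,8}
'a' @ 1: {3,4,9,10}
'c' @ 2: {1,2,5,6,7,8,11}  [accepting]
'c' @ 3: {9,10}
'b' @ 4: {7,11}  [accepting]
after full input: {7,11}  (accept=7 in)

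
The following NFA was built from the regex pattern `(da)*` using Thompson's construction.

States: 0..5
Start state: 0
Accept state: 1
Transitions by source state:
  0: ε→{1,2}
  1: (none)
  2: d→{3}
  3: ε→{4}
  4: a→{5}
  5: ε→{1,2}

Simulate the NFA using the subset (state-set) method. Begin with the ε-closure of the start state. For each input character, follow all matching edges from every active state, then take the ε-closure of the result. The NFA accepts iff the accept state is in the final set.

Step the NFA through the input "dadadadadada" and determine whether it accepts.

S₀ = ε-closure({0}) = {0,1,2}
'd' @ 1: {3,4}
'a' @ 2: {1,2,5}  [accepting]
'd' @ 3: {3,4}
'a' @ 4: {1,2,5}  [accepting]
'd' @ 5: {3,4}
'a' @ 6: {1,2,5}  [accepting]
'd' @ 7: {3,4}
'a' @ 8: {1,2,5}  [accepting]
'd' @ 9: {3,4}
'a' @ 10: {1,2,5}  [accepting]
'd' @ 11: {3,4}
'a' @ 12: {1,2,5}  [accepting]
end set {1,2,5} — state 1 in

Answer: ACCEPT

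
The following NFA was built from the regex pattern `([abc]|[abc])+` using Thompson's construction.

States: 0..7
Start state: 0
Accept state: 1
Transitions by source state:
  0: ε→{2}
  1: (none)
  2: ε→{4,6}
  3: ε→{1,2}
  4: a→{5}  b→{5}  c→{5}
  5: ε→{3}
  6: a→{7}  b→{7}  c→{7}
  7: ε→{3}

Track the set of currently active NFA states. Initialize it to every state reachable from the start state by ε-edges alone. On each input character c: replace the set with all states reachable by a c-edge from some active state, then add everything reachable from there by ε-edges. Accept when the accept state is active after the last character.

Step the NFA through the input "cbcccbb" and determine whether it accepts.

Answer: ACCEPT

Steps:
start: ε-closure({0}) = {0,2,4,6}
'c' @ 1: {1,2,3,4,5,6,7}  (accept∈set)
'b' @ 2: {1,2,3,4,5,6,7}  (accept∈set)
'c' @ 3: {1,2,3,4,5,6,7}  (accept∈set)
'c' @ 4: {1,2,3,4,5,6,7}  (accept∈set)
'c' @ 5: {1,2,3,4,5,6,7}  (accept∈set)
'b' @ 6: {1,2,3,4,5,6,7}  (accept∈set)
'b' @ 7: {1,2,3,4,5,6,7}  (accept∈set)
end set {1,2,3,4,5,6,7} — state 1 in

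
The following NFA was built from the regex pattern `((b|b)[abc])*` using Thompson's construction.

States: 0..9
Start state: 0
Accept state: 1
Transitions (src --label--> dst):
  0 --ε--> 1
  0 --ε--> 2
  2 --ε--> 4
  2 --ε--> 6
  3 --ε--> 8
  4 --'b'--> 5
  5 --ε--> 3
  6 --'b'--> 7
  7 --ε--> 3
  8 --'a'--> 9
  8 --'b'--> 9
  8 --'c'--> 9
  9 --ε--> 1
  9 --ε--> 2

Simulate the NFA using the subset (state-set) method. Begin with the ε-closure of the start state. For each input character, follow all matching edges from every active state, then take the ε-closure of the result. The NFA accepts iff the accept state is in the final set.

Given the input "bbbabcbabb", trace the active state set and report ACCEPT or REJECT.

start: ε-closure({0}) = {0,1,2,4,6}
'b' @ 1: {3,5,7,8}
'b' @ 2: {1,2,4,6,9}  ✓accept
'b' @ 3: {3,5,7,8}
'a' @ 4: {1,2,4,6,9}  ✓accept
'b' @ 5: {3,5,7,8}
'c' @ 6: {1,2,4,6,9}  ✓accept
'b' @ 7: {3,5,7,8}
'a' @ 8: {1,2,4,6,9}  ✓accept
'b' @ 9: {3,5,7,8}
'b' @ 10: {1,2,4,6,9}  ✓accept
after full input: {1,2,4,6,9}  (accept=1 in)

Answer: ACCEPT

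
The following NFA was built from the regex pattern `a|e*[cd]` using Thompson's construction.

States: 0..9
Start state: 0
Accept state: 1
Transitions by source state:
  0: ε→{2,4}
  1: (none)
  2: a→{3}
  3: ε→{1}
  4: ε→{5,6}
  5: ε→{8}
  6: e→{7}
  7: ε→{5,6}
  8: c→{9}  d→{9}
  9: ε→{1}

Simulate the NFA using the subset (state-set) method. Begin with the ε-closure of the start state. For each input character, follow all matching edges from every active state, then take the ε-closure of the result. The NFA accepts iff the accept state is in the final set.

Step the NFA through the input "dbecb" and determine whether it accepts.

Answer: REJECT

Steps:
start: ε-closure({0}) = {0,2,4,5,6,8}
'd' @ 1: {1,9}  [accepting]
'b' @ 2: {}  — no active states
rest 'ecb' ignored (set empty)
final: {}; accept 1 not in set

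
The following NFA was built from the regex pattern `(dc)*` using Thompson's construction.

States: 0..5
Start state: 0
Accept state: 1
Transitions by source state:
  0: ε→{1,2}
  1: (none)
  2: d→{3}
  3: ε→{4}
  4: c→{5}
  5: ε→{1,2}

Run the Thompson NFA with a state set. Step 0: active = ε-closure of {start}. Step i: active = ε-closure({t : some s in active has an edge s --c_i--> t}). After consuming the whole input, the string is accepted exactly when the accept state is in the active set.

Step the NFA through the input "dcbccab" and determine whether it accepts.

Answer: REJECT

Trace:
S₀ = ε-closure({0}) = {0,1,2}
'd' @ 1: {3,4}
'c' @ 2: {1,2,5}  [accepting]
'b' @ 3: {}  — no active states
rest 'ccab' ignored (set empty)
final: {}; accept 1 not in set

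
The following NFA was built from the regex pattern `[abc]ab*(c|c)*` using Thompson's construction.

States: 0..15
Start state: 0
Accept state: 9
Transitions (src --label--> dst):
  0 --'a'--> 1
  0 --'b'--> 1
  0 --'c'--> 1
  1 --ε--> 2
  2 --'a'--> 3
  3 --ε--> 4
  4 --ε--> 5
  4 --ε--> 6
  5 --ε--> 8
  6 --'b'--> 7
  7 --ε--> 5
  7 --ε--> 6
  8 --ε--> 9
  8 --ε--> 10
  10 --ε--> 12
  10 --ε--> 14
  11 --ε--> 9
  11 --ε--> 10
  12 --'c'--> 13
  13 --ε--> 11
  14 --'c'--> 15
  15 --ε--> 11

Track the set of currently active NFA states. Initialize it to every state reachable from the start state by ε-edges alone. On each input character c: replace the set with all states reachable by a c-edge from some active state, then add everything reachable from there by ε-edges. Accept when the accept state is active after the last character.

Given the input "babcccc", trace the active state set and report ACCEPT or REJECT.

start: ε-closure({0}) = {0}
'b' @ 1: {1,2}
'a' @ 2: {3,4,5,6,8,9,10,12,14}  (accept∈set)
'b' @ 3: {5,6,7,8,9,10,12,14}  (accept∈set)
'c' @ 4: {9,10,11,12,13,14,15}  (accept∈set)
'c' @ 5: {9,10,11,12,13,14,15}  (accept∈set)
'c' @ 6: {9,10,11,12,13,14,15}  (accept∈set)
'c' @ 7: {9,10,11,12,13,14,15}  (accept∈set)
final: {9,10,11,12,13,14,15}; accept 9 in set

Answer: ACCEPT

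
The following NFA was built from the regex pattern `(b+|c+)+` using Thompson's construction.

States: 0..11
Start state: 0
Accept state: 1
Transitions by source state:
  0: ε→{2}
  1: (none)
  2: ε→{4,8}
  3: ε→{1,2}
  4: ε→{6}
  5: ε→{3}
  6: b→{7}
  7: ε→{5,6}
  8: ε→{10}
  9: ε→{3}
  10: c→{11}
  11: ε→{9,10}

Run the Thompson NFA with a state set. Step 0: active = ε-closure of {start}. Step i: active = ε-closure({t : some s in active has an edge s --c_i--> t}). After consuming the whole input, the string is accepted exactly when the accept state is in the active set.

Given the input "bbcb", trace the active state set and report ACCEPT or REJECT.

Answer: ACCEPT

Derivation:
S₀ = ε-closure({0}) = {0,2,4,6,8,10}
'b' @ 1: {1,2,3,4,5,6,7,8,10}  [accepting]
'b' @ 2: {1,2,3,4,5,6,7,8,10}  [accepting]
'c' @ 3: {1,2,3,4,6,8,9,10,11}  [accepting]
'b' @ 4: {1,2,3,4,5,6,7,8,10}  [accepting]
after full input: {1,2,3,4,5,6,7,8,10}  (accept=1 in)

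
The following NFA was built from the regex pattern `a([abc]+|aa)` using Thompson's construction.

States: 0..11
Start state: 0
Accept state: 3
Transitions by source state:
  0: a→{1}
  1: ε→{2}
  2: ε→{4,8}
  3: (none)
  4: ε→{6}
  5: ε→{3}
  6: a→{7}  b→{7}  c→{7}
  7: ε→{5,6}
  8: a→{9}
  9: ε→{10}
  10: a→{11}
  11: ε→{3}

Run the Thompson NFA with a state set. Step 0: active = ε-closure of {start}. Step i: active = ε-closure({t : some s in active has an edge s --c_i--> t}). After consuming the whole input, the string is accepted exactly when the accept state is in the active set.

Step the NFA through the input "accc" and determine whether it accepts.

S₀ = ε-closure({0}) = {0}
'a' @ 1: {1,2,4,6,8}
'c' @ 2: {3,5,6,7}  (accept∈set)
'c' @ 3: {3,5,6,7}  (accept∈set)
'c' @ 4: {3,5,6,7}  (accept∈set)
final: {3,5,6,7}; accept 3 in set

Answer: ACCEPT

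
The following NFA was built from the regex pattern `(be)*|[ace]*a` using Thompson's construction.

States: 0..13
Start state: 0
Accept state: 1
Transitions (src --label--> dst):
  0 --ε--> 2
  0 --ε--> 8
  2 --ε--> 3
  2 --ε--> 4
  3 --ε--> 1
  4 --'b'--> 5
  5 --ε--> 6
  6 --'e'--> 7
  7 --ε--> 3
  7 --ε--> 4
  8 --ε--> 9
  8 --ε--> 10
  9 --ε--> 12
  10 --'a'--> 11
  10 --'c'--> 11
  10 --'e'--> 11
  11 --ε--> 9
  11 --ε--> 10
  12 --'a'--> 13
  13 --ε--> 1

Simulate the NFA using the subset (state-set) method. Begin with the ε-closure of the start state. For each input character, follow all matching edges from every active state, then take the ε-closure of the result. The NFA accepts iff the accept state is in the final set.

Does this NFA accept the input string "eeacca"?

S₀ = ε-closure({0}) = {0,1,2,3,4,8,9,10,12}
'e' @ 1: {9,10,11,12}
'e' @ 2: {9,10,11,12}
'a' @ 3: {1,9,10,11,12,13}  (accept∈set)
'c' @ 4: {9,10,11,12}
'c' @ 5: {9,10,11,12}
'a' @ 6: {1,9,10,11,12,13}  (accept∈set)
final: {1,9,10,11,12,13}; accept 1 in set

Answer: ACCEPT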